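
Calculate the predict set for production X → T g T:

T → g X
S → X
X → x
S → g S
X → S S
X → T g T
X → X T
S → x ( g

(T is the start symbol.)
PREDICT(X → T g T) = (FIRST(RHS) \ {ε}) ∪ (FOLLOW(X) if ε ∈ FIRST(RHS), i.e. RHS ⇒* ε)
FIRST(T) = { 'g' }
FIRST(T g T) = { 'g' }
ε ∉ FIRST(T g T), so FOLLOW(X) is not added.
PREDICT(X → T g T) = { 'g' }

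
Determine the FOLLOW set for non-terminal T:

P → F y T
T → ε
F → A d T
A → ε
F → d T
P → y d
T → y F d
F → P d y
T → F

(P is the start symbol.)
In P → F y T: T is at the end, add FOLLOW(P)
In F → A d T: T is at the end, add FOLLOW(F)
In F → d T: T is at the end, add FOLLOW(F)

The FOLLOW sets referred to above (computed the same way, to a fixed point):
  FOLLOW(P) = { $, 'd' }
  FOLLOW(F) = { $, 'd', 'y' }

Taking the union: FOLLOW(T) = { $, 'd', 'y' }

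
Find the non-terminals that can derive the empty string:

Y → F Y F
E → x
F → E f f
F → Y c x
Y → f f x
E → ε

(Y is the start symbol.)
{ 'E' }

A non-terminal is nullable if it can derive ε (the empty string): either it has an ε-production, or it has a production whose right-hand side consists entirely of nullable non-terminals.

ε-productions: E → ε
So E is immediately nullable.
No further non-terminal can be added: every production for the remaining non-terminals contains a terminal or a non-nullable non-terminal.
Nullable = { 'E' }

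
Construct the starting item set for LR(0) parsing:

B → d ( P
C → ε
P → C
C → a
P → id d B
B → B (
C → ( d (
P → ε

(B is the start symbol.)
First, augment the grammar with B' → B
I₀ = CLOSURE({ [B' → . B] }):
  [B' → . B] has the dot before B: add [B → . d ( P], [B → . B (]
No further items can be added.

I₀ = { [B → . B (], [B → . d ( P], [B' → . B] }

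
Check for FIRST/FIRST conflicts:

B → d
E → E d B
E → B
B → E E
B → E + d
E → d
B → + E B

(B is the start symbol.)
A FIRST/FIRST conflict occurs when two productions N → α and N → β for the same non-terminal have FIRST(α) ∩ FIRST(β) ≠ ∅ (with ε ∈ FIRST of a nullable right-hand side, so two nullable alternatives also conflict).

FIRST sets of the non-terminals at (or reachable through a nullable prefix from) the front of some alternative:
  FIRST(E) = { '+', 'd' }
  FIRST(B) = { '+', 'd' }

Productions for B:
  B → d: FIRST = { 'd' }
  B → E E: FIRST = { '+', 'd' }
  B → E + d: FIRST = { '+', 'd' }
  B → + E B: FIRST = { '+' }
Productions for E:
  E → E d B: FIRST = { '+', 'd' }
  E → B: FIRST = { '+', 'd' }
  E → d: FIRST = { 'd' }

Conflict for B: B → d and B → E E
  Overlap: { 'd' }
Conflict for B: B → d and B → E + d
  Overlap: { 'd' }
Conflict for B: B → E E and B → E + d
  Overlap: { '+', 'd' }
Conflict for B: B → E E and B → + E B
  Overlap: { '+' }
Conflict for B: B → E + d and B → + E B
  Overlap: { '+' }
Conflict for E: E → E d B and E → B
  Overlap: { '+', 'd' }
Conflict for E: E → E d B and E → d
  Overlap: { 'd' }
Conflict for E: E → B and E → d
  Overlap: { 'd' }

Answer: Yes. B → d / B → E E on { 'd' }; B → d / B → E '+' d on { 'd' }; B → E E / B → E '+' d on { '+', 'd' }; B → E E / B → '+' E B on { '+' }; B → E '+' d / B → '+' E B on { '+' }; E → E d B / E → B on { '+', 'd' }; E → E d B / E → d on { 'd' }; E → B / E → d on { 'd' }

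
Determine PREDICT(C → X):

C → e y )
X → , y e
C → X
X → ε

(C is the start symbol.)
{ $, ',' }

PREDICT(C → X) = (FIRST(RHS) \ {ε}) ∪ (FOLLOW(C) if ε ∈ FIRST(RHS), i.e. RHS ⇒* ε)
FIRST(X) = { ',', ε }
FIRST(X) = { ',', ε }
ε ∈ FIRST(X) (the right-hand side is nullable), so add FOLLOW(C) = { $ }
PREDICT(C → X) = { $, ',' }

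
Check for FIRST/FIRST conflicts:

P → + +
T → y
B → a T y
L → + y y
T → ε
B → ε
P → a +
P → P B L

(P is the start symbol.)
A FIRST/FIRST conflict occurs when two productions N → α and N → β for the same non-terminal have FIRST(α) ∩ FIRST(β) ≠ ∅ (with ε ∈ FIRST of a nullable right-hand side, so two nullable alternatives also conflict).

FIRST sets of the non-terminals at (or reachable through a nullable prefix from) the front of some alternative:
  FIRST(P) = { '+', 'a' }

Productions for P:
  P → + +: FIRST = { '+' }
  P → a +: FIRST = { 'a' }
  P → P B L: FIRST = { '+', 'a' }
Productions for T:
  T → y: FIRST = { 'y' }
  T → ε: FIRST = { ε }
Productions for B:
  B → a T y: FIRST = { 'a' }
  B → ε: FIRST = { ε }
L has only one production, so no FIRST/FIRST conflict is possible there.

Conflict for P: P → + + and P → P B L
  Overlap: { '+' }
Conflict for P: P → a + and P → P B L
  Overlap: { 'a' }

Answer: Yes. P → '+' '+' / P → P B L on { '+' }; P → a '+' / P → P B L on { 'a' }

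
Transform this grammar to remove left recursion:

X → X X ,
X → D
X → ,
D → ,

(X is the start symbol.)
X → D X'
X → , X'
X' → X , X'
X' → ε
D → ,

X is directly left-recursive. The standard transformation for
  A → A α₁ | ... | A α_m | β₁ | ... | β_n
is
  A  → β₁ A' | ... | β_n A'
  A' → α₁ A' | ... | α_m A' | ε

X → D becomes X → D X'
X → , becomes X → , X'
X → X X , becomes X' → X , X'
Add X' → ε

Productions for other non-terminals are unchanged:
  D → ,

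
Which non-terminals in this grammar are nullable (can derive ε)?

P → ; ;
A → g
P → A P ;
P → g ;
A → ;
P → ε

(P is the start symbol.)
A non-terminal is nullable if it can derive ε (the empty string): either it has an ε-production, or it has a production whose right-hand side consists entirely of nullable non-terminals.

ε-productions: P → ε
So P is immediately nullable.
No further non-terminal can be added: every production for the remaining non-terminals contains a terminal or a non-nullable non-terminal.
Nullable = { 'P' }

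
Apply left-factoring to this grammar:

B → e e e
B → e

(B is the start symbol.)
Left-factoring transforms A → αβ₁ | αβ₂ into A → αA' and A' → β₁ | β₂
(α is the longest common prefix among the alternatives). Repeat until
no nonterminal has two alternatives with a common prefix.

Round 1: B has alternatives sharing prefix 'e'. Introduce B': B → e B'
  Add: B' → e e
  Add: B' → ε

No remaining common prefixes — done.

Resulting grammar:
B → e B'
B' → e e
B' → ε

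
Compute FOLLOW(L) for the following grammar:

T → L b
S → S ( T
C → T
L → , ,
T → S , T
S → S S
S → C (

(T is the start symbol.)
{ 'b' }

To compute FOLLOW(L), find every occurrence of L on a right-hand side N → α L β: add FIRST(β) \ {ε}, and if β is empty or nullable also add FOLLOW(N). Iterate to a fixed point.

In T → L b: L is followed by b, add FIRST(b) \ {ε} = { 'b' }

Taking the union: FOLLOW(L) = { 'b' }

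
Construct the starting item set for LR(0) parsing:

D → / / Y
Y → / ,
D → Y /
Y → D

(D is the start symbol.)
First, augment the grammar with D' → D
I₀ = CLOSURE({ [D' → . D] }):
  [D' → . D] has the dot before D: add [D → . / / Y], [D → . Y /]
  [D → . Y /] has the dot before Y: add [Y → . / ,], [Y → . D]
No further items can be added.

I₀ = { [D → . / / Y], [D → . Y /], [D' → . D], [Y → . / ,], [Y → . D] }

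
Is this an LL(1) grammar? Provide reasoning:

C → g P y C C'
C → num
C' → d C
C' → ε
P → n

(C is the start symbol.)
Relevant sets:
  FOLLOW(C') = { $, 'd' }

For C:
  PREDICT(C → g P y C C') = { 'g' }
  PREDICT(C → num) = { 'num' }
For C':
  PREDICT(C' → d C) = { 'd' }
  PREDICT(C' → ε) = { $, 'd' }
P has a single production, so nothing to check there.

Conflict found: Predict set conflict for C': { 'd' }
The grammar is NOT LL(1).

Answer: No. Predict set conflict for C': { 'd' }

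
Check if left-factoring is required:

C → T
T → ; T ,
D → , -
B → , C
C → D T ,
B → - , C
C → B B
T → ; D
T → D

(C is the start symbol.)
Left-factoring is needed when two productions for the same non-terminal
share a common prefix on the right-hand side.

Productions for C:
  C → T
  C → D T ,
  C → B B
Productions for T:
  T → ; T ,
  T → ; D
  T → D
Productions for B:
  B → , C
  B → - , C

Found common prefix ';' in productions for T

Answer: Yes, T has productions with common prefix ';'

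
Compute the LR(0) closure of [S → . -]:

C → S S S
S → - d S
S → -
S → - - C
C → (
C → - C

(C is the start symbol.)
{ [S → . -] }

To compute CLOSURE, for each item [A → α.Bβ] where B is a non-terminal, add [B → .γ] for all productions B → γ; repeat for the newly added items until nothing changes.

Start with: [S → . -]
The dot precedes the terminal '-', so nothing is added.

CLOSURE = { [S → . -] }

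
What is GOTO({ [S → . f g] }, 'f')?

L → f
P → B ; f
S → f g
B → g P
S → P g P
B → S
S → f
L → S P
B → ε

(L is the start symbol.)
{ [S → f . g] }

GOTO(I, 'f') = CLOSURE({ [A → αX.β] : [A → α.Xβ] ∈ I, X = 'f' })

Items with dot before 'f', with the dot advanced:
  [S → . f g] → [S → f . g]
Closure adds nothing (no advanced item has the dot before a non-terminal).

GOTO = { [S → f . g] }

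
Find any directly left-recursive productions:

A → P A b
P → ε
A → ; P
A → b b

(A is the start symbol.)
No direct left recursion

Direct left recursion occurs when N → N α for some non-terminal N (the right-hand side begins with the left-hand side itself).

A → P A b: starts with P
P → ε: starts with ε
A → ; P: starts with ';'
A → b b: starts with b

No direct left recursion found.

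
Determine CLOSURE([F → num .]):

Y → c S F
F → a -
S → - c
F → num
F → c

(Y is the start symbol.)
Start with: [F → num .]
The dot is at the end, so nothing is added.

CLOSURE = { [F → num .] }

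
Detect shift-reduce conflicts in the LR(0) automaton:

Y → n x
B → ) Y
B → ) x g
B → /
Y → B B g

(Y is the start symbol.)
Augment with Y' → Y and build the canonical LR(0) collection (I0 = CLOSURE({[Y' → . Y]}), then GOTO on every symbol after a dot until no new states appear). It has 12 states:
  I0: { [B → . ) Y], [B → . ) x g], [B → . /], [Y → . B B g], [Y → . n x], [Y' → . Y] }  — shift
  I1: { [B → ) . Y], [B → ) . x g], [B → . ) Y], [B → . ) x g], [B → . /], [Y → . B B g], [Y → . n x] }  — shift
  I2: { [B → / .] }  — reduce
  I3: { [B → . ) Y], [B → . ) x g], [B → . /], [Y → B . B g] }  — shift
  I4: { [Y' → Y .] }  — accept
  I5: { [Y → n . x] }  — shift
  I6: { [Y → n x .] }  — reduce
  I7: { [Y → B B . g] }  — shift
  I8: { [Y → B B g .] }  — reduce
  I9: { [B → ) Y .] }  — reduce
  I10: { [B → ) x . g] }  — shift
  I11: { [B → ) x g .] }  — reduce

No state contains both a complete item and a shift item.

Answer: No shift-reduce conflicts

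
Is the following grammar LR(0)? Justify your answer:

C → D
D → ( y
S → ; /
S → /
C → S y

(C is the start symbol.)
Yes, the grammar is LR(0)

Augment with C' → C and build the canonical LR(0) collection (I0 = CLOSURE({[C' → . C]}), then GOTO on every symbol after a dot until no new states appear). It has 10 states:
  I0: { [C → . D], [C → . S y], [C' → . C], [D → . ( y], [S → . /], [S → . ; /] }  — shift
  I1: { [D → ( . y] }  — shift
  I2: { [S → / .] }  — reduce
  I3: { [S → ; . /] }  — shift
  I4: { [C' → C .] }  — accept
  I5: { [C → D .] }  — reduce
  I6: { [C → S . y] }  — shift
  I7: { [C → S y .] }  — reduce
  I8: { [S → ; / .] }  — reduce
  I9: { [D → ( y .] }  — reduce

Every state is either a pure shift/goto state or contains exactly one complete item and nothing to shift — no conflicts. The grammar is LR(0).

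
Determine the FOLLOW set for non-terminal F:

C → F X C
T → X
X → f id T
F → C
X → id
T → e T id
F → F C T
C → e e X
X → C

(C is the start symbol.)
{ 'e', 'f', 'id' }

To compute FOLLOW(F), find every occurrence of F on a right-hand side N → α F β: add FIRST(β) \ {ε}, and if β is empty or nullable also add FOLLOW(N). Iterate to a fixed point.

In C → F X C: F is followed by X C, add FIRST(X C) \ {ε} = { 'e', 'f', 'id' }
In F → F C T: F is followed by C T, add FIRST(C T) \ {ε} = { 'e' }

Taking the union: FOLLOW(F) = { 'e', 'f', 'id' }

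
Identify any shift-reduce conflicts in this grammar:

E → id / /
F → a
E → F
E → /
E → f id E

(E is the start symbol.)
No shift-reduce conflicts

Augment with E' → E and build the canonical LR(0) collection (I0 = CLOSURE({[E' → . E]}), then GOTO on every symbol after a dot until no new states appear). It has 11 states:
  I0: { [E → . /], [E → . F], [E → . f id E], [E → . id / /], [E' → . E], [F → . a] }  — shift
  I1: { [E → / .] }  — reduce
  I2: { [E' → E .] }  — accept
  I3: { [E → F .] }  — reduce
  I4: { [F → a .] }  — reduce
  I5: { [E → f . id E] }  — shift
  I6: { [E → id . / /] }  — shift
  I7: { [E → id / . /] }  — shift
  I8: { [E → id / / .] }  — reduce
  I9: { [E → . /], [E → . F], [E → . f id E], [E → . id / /], [E → f id . E], [F → . a] }  — shift
  I10: { [E → f id E .] }  — reduce

No state contains both a complete item and a shift item.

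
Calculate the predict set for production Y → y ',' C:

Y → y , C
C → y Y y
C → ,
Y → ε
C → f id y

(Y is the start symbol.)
PREDICT(Y → y ',' C) = (FIRST(RHS) \ {ε}) ∪ (FOLLOW(Y) if ε ∈ FIRST(RHS), i.e. RHS ⇒* ε)
FIRST(y ',' C) = { 'y' }
ε ∉ FIRST(y ',' C), so FOLLOW(Y) is not added.
PREDICT(Y → y ',' C) = { 'y' }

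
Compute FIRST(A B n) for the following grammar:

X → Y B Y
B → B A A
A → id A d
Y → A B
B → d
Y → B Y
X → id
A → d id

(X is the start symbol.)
FIRST sets of the non-terminals involved (from the grammar, by fixed-point iteration):
  FIRST(A) = { 'd', 'id' }

To compute FIRST(A B n), process the symbols left to right:
Symbol A is a non-terminal. Add FIRST(A) \ {ε} = { 'd', 'id' }
A is not nullable (ε ∉ FIRST(A)), so stop here.
FIRST(A B n) = { 'd', 'id' }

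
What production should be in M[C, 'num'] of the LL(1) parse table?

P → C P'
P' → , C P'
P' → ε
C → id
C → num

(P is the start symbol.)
To find M[C, 'num'], we find productions for C where 'num' is in the predict set (PREDICT(N → α) = (FIRST(α) \ {ε}) ∪ (FOLLOW(N) if α ⇒* ε)).

C → id: PREDICT = { 'id' }
C → num: PREDICT = { 'num' }
  'num' is in predict set, so this production goes in M[C, 'num']

M[C, 'num'] = C → num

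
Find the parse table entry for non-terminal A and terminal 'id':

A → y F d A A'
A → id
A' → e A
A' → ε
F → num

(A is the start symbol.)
To find M[A, 'id'], we find productions for A where 'id' is in the predict set (PREDICT(N → α) = (FIRST(α) \ {ε}) ∪ (FOLLOW(N) if α ⇒* ε)).

A → y F d A A': PREDICT = { 'y' }
A → id: PREDICT = { 'id' }
  'id' is in predict set, so this production goes in M[A, 'id']

M[A, 'id'] = A → id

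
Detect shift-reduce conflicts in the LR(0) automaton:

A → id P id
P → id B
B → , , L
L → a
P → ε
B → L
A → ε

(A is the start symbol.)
Augment with A' → A and build the canonical LR(0) collection (I0 = CLOSURE({[A' → . A]}), then GOTO on every symbol after a dot until no new states appear). It has 12 states:
  I0: { [A → . id P id], [A → .], [A' → . A] }  — shift, reduce
  I1: { [A' → A .] }  — accept
  I2: { [A → id . P id], [P → . id B], [P → .] }  — shift, reduce
  I3: { [A → id P . id] }  — shift
  I4: { [B → . , , L], [B → . L], [L → . a], [P → id . B] }  — shift
  I5: { [B → , . , L] }  — shift
  I6: { [P → id B .] }  — reduce
  I7: { [B → L .] }  — reduce
  I8: { [L → a .] }  — reduce
  I9: { [B → , , . L], [L → . a] }  — shift
  I10: { [B → , , L .] }  — reduce
  I11: { [A → id P id .] }  — reduce

I0 contains reduce item [A → .] and shift item [A → . id P id] — shift-reduce conflict.
I2 contains reduce item [P → .] and shift item [P → . id B] — shift-reduce conflict.

Answer: Yes — I0: [A → .] vs [A → . id P id]; I2: [P → .] vs [P → . id B]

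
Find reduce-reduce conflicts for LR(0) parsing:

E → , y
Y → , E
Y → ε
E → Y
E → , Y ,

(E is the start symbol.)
A reduce-reduce conflict occurs when an LR(0) state has two complete items [A → α .] and [B → β .] — both call for a reduction, and with no lookahead the parser cannot choose between them.

Augment with E' → E and build the canonical LR(0) collection (I0 = CLOSURE({[E' → . E]}), then GOTO on every symbol after a dot until no new states appear). It has 8 states:
  I0: { [E → . , Y ,], [E → . , y], [E → . Y], [E' → . E], [Y → . , E], [Y → .] }  — shift, reduce
  I1: { [E → , . Y ,], [E → , . y], [E → . , Y ,], [E → . , y], [E → . Y], [Y → , . E], [Y → . , E], [Y → .] }  — shift, reduce
  I2: { [E' → E .] }  — accept
  I3: { [E → Y .] }  — reduce
  I4: { [Y → , E .] }  — reduce
  I5: { [E → , Y . ,], [E → Y .] }  — shift, reduce
  I6: { [E → , y .] }  — reduce
  I7: { [E → , Y , .] }  — reduce

No state contains more than one complete item.

Answer: No reduce-reduce conflicts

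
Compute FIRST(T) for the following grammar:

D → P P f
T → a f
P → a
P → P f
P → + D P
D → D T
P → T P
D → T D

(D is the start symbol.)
To compute FIRST(T), examine every production with T on the left-hand side, reading each right-hand side left to right until a non-nullable symbol is reached.

From T → a f:
  - a is a terminal: add 'a' and stop

Collecting: FIRST(T) = { 'a' }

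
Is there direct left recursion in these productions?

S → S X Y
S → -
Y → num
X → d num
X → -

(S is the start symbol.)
Direct left recursion occurs when N → N α for some non-terminal N (the right-hand side begins with the left-hand side itself).

S → S X Y: LEFT RECURSIVE (starts with S)
S → -: starts with '-'
Y → num: starts with num
X → d num: starts with d
X → -: starts with '-'

The grammar has direct left recursion on: S.

Answer: Yes, S is left-recursive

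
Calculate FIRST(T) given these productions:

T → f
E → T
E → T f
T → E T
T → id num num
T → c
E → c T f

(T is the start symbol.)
To compute FIRST(T), examine every production with T on the left-hand side, reading each right-hand side left to right until a non-nullable symbol is reached.

FIRST sets of the other non-terminals involved (by the same procedure, iterated to a fixed point):
  FIRST(E) = { 'c', 'f', 'id' }

From T → f:
  - f is a terminal: add 'f' and stop
From T → E T:
  - E is a non-terminal: add FIRST(E) \ {ε} = { 'c', 'f', 'id' }
    E is not nullable, so stop
From T → id num num:
  - id is a terminal: add 'id' and stop
From T → c:
  - c is a terminal: add 'c' and stop

Collecting: FIRST(T) = { 'c', 'f', 'id' }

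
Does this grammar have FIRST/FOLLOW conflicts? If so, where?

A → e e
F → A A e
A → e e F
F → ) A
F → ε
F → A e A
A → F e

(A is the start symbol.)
Yes. F → A A e with FOLLOW(F) on { ')', 'e' }; F → ')' A with FOLLOW(F) on { ')' }; F → A e A with FOLLOW(F) on { ')', 'e' }

A FIRST/FOLLOW conflict occurs when a non-terminal N has a nullable alternative N → β (β ⇒* ε) and another alternative N → α with FIRST(α) ∩ FOLLOW(N) ≠ ∅: on such a lookahead the parser cannot decide between expanding α and letting N vanish via β.

Nullable non-terminals: F.
FIRST sets used below: FIRST(A) = { ')', 'e' }

F: nullable alternative(s) F → ε; FOLLOW(F) = { $, ')', 'e' }
  F → A A e: FIRST \ {ε} = { ')', 'e' } — overlaps FOLLOW(F) on { ')', 'e' }: CONFLICT
  F → ) A: FIRST \ {ε} = { ')' } — overlaps FOLLOW(F) on { ')' }: CONFLICT
  F → ε: FIRST \ {ε} = { } — this is the only nullable alternative, skip
  F → A e A: FIRST \ {ε} = { ')', 'e' } — overlaps FOLLOW(F) on { ')', 'e' }: CONFLICT

A has no nullable alternative, so no FIRST/FOLLOW check is needed there.

So the grammar has 3 FIRST/FOLLOW conflicts (marked CONFLICT above).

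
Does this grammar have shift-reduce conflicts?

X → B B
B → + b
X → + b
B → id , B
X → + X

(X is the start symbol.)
A shift-reduce conflict occurs when an LR(0) state has both:
  - a complete (reduce) item [A → α .] (dot at the end), and
  - a shift item [B → β . c γ] (dot before a terminal).

Augment with X' → X and build the canonical LR(0) collection (I0 = CLOSURE({[X' → . X]}), then GOTO on every symbol after a dot until no new states appear). It has 12 states:
  I0: { [B → . + b], [B → . id , B], [X → . + X], [X → . + b], [X → . B B], [X' → . X] }  — shift
  I1: { [B → + . b], [B → . + b], [B → . id , B], [X → + . X], [X → + . b], [X → . + X], [X → . + b], [X → . B B] }  — shift
  I2: { [B → . + b], [B → . id , B], [X → B . B] }  — shift
  I3: { [X' → X .] }  — accept
  I4: { [B → id . , B] }  — shift
  I5: { [B → . + b], [B → . id , B], [B → id , . B] }  — shift
  I6: { [B → + . b] }  — shift
  I7: { [B → id , B .] }  — reduce
  I8: { [B → + b .] }  — reduce
  I9: { [X → B B .] }  — reduce
  I10: { [X → + X .] }  — reduce
  I11: { [B → + b .], [X → + b .] }  — 2 reduces

No state contains both a complete item and a shift item.

Answer: No shift-reduce conflicts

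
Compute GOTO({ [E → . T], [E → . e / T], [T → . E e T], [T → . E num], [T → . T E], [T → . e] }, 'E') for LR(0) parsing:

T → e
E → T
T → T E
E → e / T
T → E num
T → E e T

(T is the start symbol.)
GOTO(I, 'E') = CLOSURE({ [A → αX.β] : [A → α.Xβ] ∈ I, X = 'E' })

Items with dot before 'E', with the dot advanced:
  [T → . E e T] → [T → E . e T]
  [T → . E num] → [T → E . num]
Closure adds nothing (no advanced item has the dot before a non-terminal).

GOTO = { [T → E . e T], [T → E . num] }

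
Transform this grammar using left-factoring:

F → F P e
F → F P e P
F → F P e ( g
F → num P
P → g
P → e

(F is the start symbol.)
F → F P e F'
F' → ε
F' → P
F' → ( g
F → num P
P → g
P → e

Left-factoring transforms A → αβ₁ | αβ₂ into A → αA' and A' → β₁ | β₂
(α is the longest common prefix among the alternatives). Repeat until
no nonterminal has two alternatives with a common prefix.

Round 1: F has alternatives sharing prefix 'F P e'. Introduce F': F → F P e F'
  Add: F' → ε
  Add: F' → P
  Add: F' → ( g

No remaining common prefixes — done.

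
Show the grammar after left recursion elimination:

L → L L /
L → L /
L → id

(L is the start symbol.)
L → id L'
L' → L / L'
L' → / L'
L' → ε

L is directly left-recursive. The standard transformation for
  A → A α₁ | ... | A α_m | β₁ | ... | β_n
is
  A  → β₁ A' | ... | β_n A'
  A' → α₁ A' | ... | α_m A' | ε

L → id becomes L → id L'
L → L L / becomes L' → L / L'
L → L / becomes L' → / L'
Add L' → ε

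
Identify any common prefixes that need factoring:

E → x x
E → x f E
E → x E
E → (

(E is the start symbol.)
Left-factoring is needed when two productions for the same non-terminal
share a common prefix on the right-hand side.

Productions for E:
  E → x x
  E → x f E
  E → x E
  E → (

Found common prefix 'x' in productions for E

Answer: Yes, E has productions with common prefix 'x'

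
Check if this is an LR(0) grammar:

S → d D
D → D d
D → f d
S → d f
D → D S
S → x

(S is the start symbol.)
A grammar is LR(0) if no state in the canonical LR(0) collection has:
  - both a shift item (dot before a terminal) and a complete item (shift-reduce conflict), or
  - two or more complete items (reduce-reduce conflict; the accept item [S' → S .] counts as a complete item here).

Augment with S' → S and build the canonical LR(0) collection (I0 = CLOSURE({[S' → . S]}), then GOTO on every symbol after a dot until no new states appear). It has 9 states:
  I0: { [S → . d D], [S → . d f], [S → . x], [S' → . S] }  — shift
  I1: { [S' → S .] }  — accept
  I2: { [D → . D S], [D → . D d], [D → . f d], [S → d . D], [S → d . f] }  — shift
  I3: { [S → x .] }  — reduce
  I4: { [D → D . S], [D → D . d], [S → . d D], [S → . d f], [S → . x], [S → d D .] }  — shift, reduce
  I5: { [D → f . d], [S → d f .] }  — shift, reduce
  I6: { [D → f d .] }  — reduce
  I7: { [D → D S .] }  — reduce
  I8: { [D → . D S], [D → . D d], [D → . f d], [D → D d .], [S → d . D], [S → d . f] }  — shift, reduce

Conflict in state I4:
  Shift-reduce conflict between [S → d D .] and [D → D . d]
So the grammar is NOT LR(0).

Answer: No. Shift-reduce conflict between [S → d D .] and [D → D . d]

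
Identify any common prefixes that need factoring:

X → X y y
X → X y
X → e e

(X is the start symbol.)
Yes, X has productions with common prefix 'X y'

Left-factoring is needed when two productions for the same non-terminal
share a common prefix on the right-hand side.

Productions for X:
  X → X y y
  X → X y
  X → e e

Found common prefix 'X y' in productions for X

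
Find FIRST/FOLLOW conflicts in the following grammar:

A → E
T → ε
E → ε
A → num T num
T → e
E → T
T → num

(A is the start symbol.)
A FIRST/FOLLOW conflict occurs when a non-terminal N has a nullable alternative N → β (β ⇒* ε) and another alternative N → α with FIRST(α) ∩ FOLLOW(N) ≠ ∅: on such a lookahead the parser cannot decide between expanding α and letting N vanish via β.

Nullable non-terminals: A, E, T.
FIRST sets used below: FIRST(E) = { 'e', 'num', ε }, FIRST(T) = { 'e', 'num', ε }

A: nullable alternative(s) A → E; FOLLOW(A) = { $ }
  A → E: FIRST \ {ε} = { 'e', 'num' } — this is the only nullable alternative, skip
  A → num T num: FIRST \ {ε} = { 'num' } — disjoint from FOLLOW(A)

E: nullable alternative(s) E → ε, E → T; FOLLOW(E) = { $ }
  E → ε: FIRST \ {ε} = { } — disjoint from FOLLOW(E)
  E → T: FIRST \ {ε} = { 'e', 'num' } — disjoint from FOLLOW(E)

T: nullable alternative(s) T → ε; FOLLOW(T) = { $, 'num' }
  T → ε: FIRST \ {ε} = { } — this is the only nullable alternative, skip
  T → e: FIRST \ {ε} = { 'e' } — disjoint from FOLLOW(T)
  T → num: FIRST \ {ε} = { 'num' } — overlaps FOLLOW(T) on { 'num' }: CONFLICT

So the grammar has 1 FIRST/FOLLOW conflict (marked CONFLICT above).

Answer: Yes. T → num with FOLLOW(T) on { 'num' }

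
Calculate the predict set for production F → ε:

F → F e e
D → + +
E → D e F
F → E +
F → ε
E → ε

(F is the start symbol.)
PREDICT(F → ε) = (FIRST(RHS) \ {ε}) ∪ (FOLLOW(F) if ε ∈ FIRST(RHS), i.e. RHS ⇒* ε)
The right-hand side is ε (FIRST(ε) = { ε }), so the predict set is FOLLOW(F) = { $, '+', 'e' }
PREDICT(F → ε) = { $, '+', 'e' }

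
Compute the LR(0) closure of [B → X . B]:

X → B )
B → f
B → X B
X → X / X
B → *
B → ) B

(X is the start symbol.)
{ [B → . ) B], [B → . *], [B → . X B], [B → . f], [B → X . B], [X → . B )], [X → . X / X] }

To compute CLOSURE, for each item [A → α.Bβ] where B is a non-terminal, add [B → .γ] for all productions B → γ; repeat for the newly added items until nothing changes.

Start with: [B → X . B]
  [B → X . B] has the dot before B: add [B → . f], [B → . X B], [B → . *], [B → . ) B]
  [B → . X B] has the dot before X: add [X → . B )], [X → . X / X]
No further items can be added.

CLOSURE = { [B → . ) B], [B → . *], [B → . X B], [B → . f], [B → X . B], [X → . B )], [X → . X / X] }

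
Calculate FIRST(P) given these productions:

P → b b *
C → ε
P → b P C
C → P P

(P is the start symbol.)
{ 'b' }

To compute FIRST(P), examine every production with P on the left-hand side, reading each right-hand side left to right until a non-nullable symbol is reached.

From P → b b *:
  - b is a terminal: add 'b' and stop
From P → b P C:
  - b is a terminal: add 'b' and stop

Collecting: FIRST(P) = { 'b' }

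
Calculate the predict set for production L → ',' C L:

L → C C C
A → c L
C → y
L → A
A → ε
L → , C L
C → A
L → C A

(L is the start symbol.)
{ ',' }

PREDICT(L → ',' C L) = (FIRST(RHS) \ {ε}) ∪ (FOLLOW(L) if ε ∈ FIRST(RHS), i.e. RHS ⇒* ε)
FIRST(',' C L) = { ',' }
ε ∉ FIRST(',' C L), so FOLLOW(L) is not added.
PREDICT(L → ',' C L) = { ',' }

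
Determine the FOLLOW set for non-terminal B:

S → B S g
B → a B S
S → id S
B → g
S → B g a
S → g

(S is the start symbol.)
To compute FOLLOW(B), find every occurrence of B on a right-hand side N → α B β: add FIRST(β) \ {ε}, and if β is empty or nullable also add FOLLOW(N). Iterate to a fixed point.

In S → B S g: B is followed by S g, add FIRST(S g) \ {ε} = { 'a', 'g', 'id' }
In B → a B S: B is followed by S, add FIRST(S) \ {ε} = { 'a', 'g', 'id' }
In S → B g a: B is followed by g a, add FIRST(g a) \ {ε} = { 'g' }

Taking the union: FOLLOW(B) = { 'a', 'g', 'id' }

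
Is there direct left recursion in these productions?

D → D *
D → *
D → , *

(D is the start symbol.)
Direct left recursion occurs when N → N α for some non-terminal N (the right-hand side begins with the left-hand side itself).

D → D *: LEFT RECURSIVE (starts with D)
D → *: starts with '*'
D → , *: starts with ','

The grammar has direct left recursion on: D.

Answer: Yes, D is left-recursive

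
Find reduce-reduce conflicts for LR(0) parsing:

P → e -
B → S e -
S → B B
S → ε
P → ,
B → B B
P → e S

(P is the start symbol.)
Yes — I9: [B → B B .] vs [S → .]

Augment with P' → P and build the canonical LR(0) collection (I0 = CLOSURE({[P' → . P]}), then GOTO on every symbol after a dot until no new states appear). It has 11 states:
  I0: { [P → . ,], [P → . e -], [P → . e S], [P' → . P] }  — shift
  I1: { [P → , .] }  — reduce
  I2: { [P' → P .] }  — accept
  I3: { [B → . B B], [B → . S e -], [P → e . -], [P → e . S], [S → . B B], [S → .] }  — shift, reduce
  I4: { [P → e - .] }  — reduce
  I5: { [B → . B B], [B → . S e -], [B → B . B], [S → . B B], [S → .], [S → B . B] }  — reduce
  I6: { [B → S . e -], [P → e S .] }  — shift, reduce
  I7: { [B → S e . -] }  — shift
  I8: { [B → S e - .] }  — reduce
  I9: { [B → . B B], [B → . S e -], [B → B . B], [B → B B .], [S → . B B], [S → .], [S → B . B], [S → B B .] }  — 3 reduces
  I10: { [B → S . e -] }  — shift

I9 contains complete items [B → B B .], [S → .], [S → B B .] — reduce-reduce conflict.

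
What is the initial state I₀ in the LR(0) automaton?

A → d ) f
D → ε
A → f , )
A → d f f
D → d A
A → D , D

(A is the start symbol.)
{ [A → . D , D], [A → . d ) f], [A → . d f f], [A → . f , )], [A' → . A], [D → . d A], [D → .] }

First, augment the grammar with A' → A
I₀ = CLOSURE({ [A' → . A] }):
  [A' → . A] has the dot before A: add [A → . d ) f], [A → . f , )], [A → . d f f], [A → . D , D]
  [A → . D , D] has the dot before D: add [D → .], [D → . d A]
No further items can be added.

I₀ = { [A → . D , D], [A → . d ) f], [A → . d f f], [A → . f , )], [A' → . A], [D → . d A], [D → .] }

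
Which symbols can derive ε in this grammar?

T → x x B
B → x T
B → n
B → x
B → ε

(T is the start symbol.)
A non-terminal is nullable if it can derive ε (the empty string): either it has an ε-production, or it has a production whose right-hand side consists entirely of nullable non-terminals.

ε-productions: B → ε
So B is immediately nullable.
No further non-terminal can be added: every production for the remaining non-terminals contains a terminal or a non-nullable non-terminal.
Nullable = { 'B' }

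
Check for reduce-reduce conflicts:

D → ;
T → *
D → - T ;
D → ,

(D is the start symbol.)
No reduce-reduce conflicts

A reduce-reduce conflict occurs when an LR(0) state has two complete items [A → α .] and [B → β .] — both call for a reduction, and with no lookahead the parser cannot choose between them.

Augment with D' → D and build the canonical LR(0) collection (I0 = CLOSURE({[D' → . D]}), then GOTO on every symbol after a dot until no new states appear). It has 8 states:
  I0: { [D → . ,], [D → . - T ;], [D → . ;], [D' → . D] }  — shift
  I1: { [D → , .] }  — reduce
  I2: { [D → - . T ;], [T → . *] }  — shift
  I3: { [D → ; .] }  — reduce
  I4: { [D' → D .] }  — accept
  I5: { [T → * .] }  — reduce
  I6: { [D → - T . ;] }  — shift
  I7: { [D → - T ; .] }  — reduce

No state contains more than one complete item.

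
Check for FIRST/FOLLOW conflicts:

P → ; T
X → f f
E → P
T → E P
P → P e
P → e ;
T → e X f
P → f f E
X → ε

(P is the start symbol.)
Nullable non-terminals: X.

X: nullable alternative(s) X → ε; FOLLOW(X) = { 'f' }
  X → f f: FIRST \ {ε} = { 'f' } — overlaps FOLLOW(X) on { 'f' }: CONFLICT
  X → ε: FIRST \ {ε} = { } — this is the only nullable alternative, skip

E, P, T have no nullable alternative, so no FIRST/FOLLOW check is needed there.

So the grammar has 1 FIRST/FOLLOW conflict (marked CONFLICT above).

Answer: Yes. X → f f with FOLLOW(X) on { 'f' }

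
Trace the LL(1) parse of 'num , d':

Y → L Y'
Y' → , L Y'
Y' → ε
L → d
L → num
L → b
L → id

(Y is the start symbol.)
Stack is shown with the top on the left.

Stack     Input      Action
---------------------------
Y $       num , d $  output Y → L Y'
L Y' $    num , d $  output L → num
num Y' $  num , d $  match 'num'
Y' $      , d $      output Y' → , L Y'
, L Y' $  , d $      match ','
L Y' $    d $        output L → d
d Y' $    d $        match 'd'
Y' $      $          output Y' → ε
$         $          accept

The string is accepted.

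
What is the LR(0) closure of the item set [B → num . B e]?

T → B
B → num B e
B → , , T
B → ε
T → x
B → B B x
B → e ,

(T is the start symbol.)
Start with: [B → num . B e]
  [B → num . B e] has the dot before B: add [B → . num B e], [B → . , , T], [B → .], [B → . B B x], [B → . e ,]
No further items can be added.

CLOSURE = { [B → . , , T], [B → . B B x], [B → . e ,], [B → . num B e], [B → .], [B → num . B e] }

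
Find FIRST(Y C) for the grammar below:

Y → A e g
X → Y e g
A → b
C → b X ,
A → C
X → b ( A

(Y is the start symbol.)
FIRST sets of the non-terminals involved (from the grammar, by fixed-point iteration):
  FIRST(Y) = { 'b' }

To compute FIRST(Y C), process the symbols left to right:
Symbol Y is a non-terminal. Add FIRST(Y) \ {ε} = { 'b' }
Y is not nullable (ε ∉ FIRST(Y)), so stop here.
FIRST(Y C) = { 'b' }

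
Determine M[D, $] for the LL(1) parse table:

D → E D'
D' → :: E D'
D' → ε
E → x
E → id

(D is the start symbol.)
To find M[D, $], we find productions for D where $ is in the predict set (PREDICT(N → α) = (FIRST(α) \ {ε}) ∪ (FOLLOW(N) if α ⇒* ε)).

Relevant sets:
  FIRST(E) = { 'id', 'x' }

D → E D': PREDICT = { 'id', 'x' }

M[D, $] is empty (no production applies)

Answer: Empty (error entry)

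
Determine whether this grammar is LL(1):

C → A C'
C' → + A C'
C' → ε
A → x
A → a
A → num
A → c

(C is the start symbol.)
Relevant sets:
  FOLLOW(C') = { $ }

For C':
  PREDICT(C' → '+' A C') = { '+' }
  PREDICT(C' → ε) = { $ }
For A:
  PREDICT(A → x) = { 'x' }
  PREDICT(A → a) = { 'a' }
  PREDICT(A → num) = { 'num' }
  PREDICT(A → c) = { 'c' }
C has a single production, so nothing to check there.

All predict sets are disjoint. The grammar IS LL(1).

Answer: Yes, the grammar is LL(1).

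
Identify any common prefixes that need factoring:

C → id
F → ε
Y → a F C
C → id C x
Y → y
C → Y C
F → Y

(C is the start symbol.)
Left-factoring is needed when two productions for the same non-terminal
share a common prefix on the right-hand side.

Productions for C:
  C → id
  C → id C x
  C → Y C
Productions for F:
  F → ε
  F → Y
Productions for Y:
  Y → a F C
  Y → y

Found common prefix 'id' in productions for C

Answer: Yes, C has productions with common prefix 'id'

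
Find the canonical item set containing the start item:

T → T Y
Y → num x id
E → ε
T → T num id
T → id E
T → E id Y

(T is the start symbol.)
First, augment the grammar with T' → T
I₀ = CLOSURE({ [T' → . T] }):
  [T' → . T] has the dot before T: add [T → . T Y], [T → . T num id], [T → . id E], [T → . E id Y]
  [T → . E id Y] has the dot before E: add [E → .]
No further items can be added.

I₀ = { [E → .], [T → . E id Y], [T → . T Y], [T → . T num id], [T → . id E], [T' → . T] }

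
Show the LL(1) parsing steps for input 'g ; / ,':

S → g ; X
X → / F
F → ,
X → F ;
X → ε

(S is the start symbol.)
Stack is shown with the top on the left.

Stack    Input      Action
--------------------------
S $      g ; / , $  output S → g ; X
g ; X $  g ; / , $  match 'g'
; X $    ; / , $    match ';'
X $      / , $      output X → / F
/ F $    / , $      match '/'
F $      , $        output F → ,
, $      , $        match ','
$        $          accept

The string is accepted.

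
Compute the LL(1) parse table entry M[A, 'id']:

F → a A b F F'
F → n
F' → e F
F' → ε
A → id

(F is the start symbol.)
To find M[A, 'id'], we find productions for A where 'id' is in the predict set (PREDICT(N → α) = (FIRST(α) \ {ε}) ∪ (FOLLOW(N) if α ⇒* ε)).

A → id: PREDICT = { 'id' }
  'id' is in predict set, so this production goes in M[A, 'id']

M[A, 'id'] = A → id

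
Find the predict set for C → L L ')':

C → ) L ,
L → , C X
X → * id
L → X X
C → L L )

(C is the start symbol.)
PREDICT(C → L L ')') = (FIRST(RHS) \ {ε}) ∪ (FOLLOW(C) if ε ∈ FIRST(RHS), i.e. RHS ⇒* ε)
FIRST(L) = { '*', ',' }
FIRST(L L ')') = { '*', ',' }
ε ∉ FIRST(L L ')'), so FOLLOW(C) is not added.
PREDICT(C → L L ')') = { '*', ',' }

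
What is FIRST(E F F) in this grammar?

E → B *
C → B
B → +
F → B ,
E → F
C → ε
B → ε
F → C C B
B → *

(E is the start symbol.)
FIRST sets of the non-terminals involved (from the grammar, by fixed-point iteration):
  FIRST(E) = { '*', '+', ',', ε }
  FIRST(F) = { '*', '+', ',', ε }

To compute FIRST(E F F), process the symbols left to right:
Symbol E is a non-terminal. Add FIRST(E) \ {ε} = { '*', '+', ',' }
E is nullable (ε ∈ FIRST(E)), continue to the next symbol.
Symbol F is a non-terminal. Add FIRST(F) \ {ε} = { '*', '+', ',' }
F is nullable (ε ∈ FIRST(F)), continue to the next symbol.
Symbol F is a non-terminal. Add FIRST(F) \ {ε} = { '*', '+', ',' }
F is nullable (ε ∈ FIRST(F)), continue to the next symbol.
All symbols are nullable, so ε is in the result.
FIRST(E F F) = { '*', '+', ',', ε }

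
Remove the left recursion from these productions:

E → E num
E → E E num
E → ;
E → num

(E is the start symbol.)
E is directly left-recursive. The standard transformation for
  A → A α₁ | ... | A α_m | β₁ | ... | β_n
is
  A  → β₁ A' | ... | β_n A'
  A' → α₁ A' | ... | α_m A' | ε

E → ; becomes E → ; E'
E → num becomes E → num E'
E → E num becomes E' → num E'
E → E E num becomes E' → E num E'
Add E' → ε

Resulting grammar:
E → ; E'
E → num E'
E' → num E'
E' → E num E'
E' → ε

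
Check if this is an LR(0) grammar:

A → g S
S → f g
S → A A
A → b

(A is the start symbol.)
Yes, the grammar is LR(0)

A grammar is LR(0) if no state in the canonical LR(0) collection has:
  - both a shift item (dot before a terminal) and a complete item (shift-reduce conflict), or
  - two or more complete items (reduce-reduce conflict; the accept item [A' → A .] counts as a complete item here).

Augment with A' → A and build the canonical LR(0) collection (I0 = CLOSURE({[A' → . A]}), then GOTO on every symbol after a dot until no new states appear). It has 9 states:
  I0: { [A → . b], [A → . g S], [A' → . A] }  — shift
  I1: { [A' → A .] }  — accept
  I2: { [A → b .] }  — reduce
  I3: { [A → . b], [A → . g S], [A → g . S], [S → . A A], [S → . f g] }  — shift
  I4: { [A → . b], [A → . g S], [S → A . A] }  — shift
  I5: { [A → g S .] }  — reduce
  I6: { [S → f . g] }  — shift
  I7: { [S → f g .] }  — reduce
  I8: { [S → A A .] }  — reduce

Every state is either a pure shift/goto state or contains exactly one complete item and nothing to shift — no conflicts. The grammar is LR(0).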